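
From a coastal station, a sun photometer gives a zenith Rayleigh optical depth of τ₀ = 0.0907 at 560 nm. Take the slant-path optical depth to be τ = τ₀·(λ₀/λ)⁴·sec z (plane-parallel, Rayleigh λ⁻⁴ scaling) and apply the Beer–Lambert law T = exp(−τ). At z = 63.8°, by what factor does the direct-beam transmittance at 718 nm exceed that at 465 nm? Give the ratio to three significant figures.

1.43

Airmass: sec 63.8° = 2.2650.
τ(718 nm) = 0.0907 × (560/718)⁴ × 2.2650 = 0.0907 × 0.3700 × 2.2650 = 0.0760.
τ(465 nm) = 0.0907 × (560/465)⁴ × 2.2650 = 0.0907 × 2.1035 × 2.2650 = 0.4321.
T(718)/T(465) = exp(τ_B − τ_A) = exp(0.3561) = 1.4278.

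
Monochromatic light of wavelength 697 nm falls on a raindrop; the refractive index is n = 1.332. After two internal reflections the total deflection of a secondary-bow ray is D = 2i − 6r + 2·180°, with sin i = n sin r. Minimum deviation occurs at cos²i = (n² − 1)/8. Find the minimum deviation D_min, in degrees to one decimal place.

cos²i = (1.77422 − 1)/8 = 0.09678; i = arccos(0.31109) = 71.875°.
sin r = sin 71.875°/1.332 = 0.71350; r = 45.520°.
D_min = 2·71.875° − 6·45.520° + 360° = 230.628°.

230.6°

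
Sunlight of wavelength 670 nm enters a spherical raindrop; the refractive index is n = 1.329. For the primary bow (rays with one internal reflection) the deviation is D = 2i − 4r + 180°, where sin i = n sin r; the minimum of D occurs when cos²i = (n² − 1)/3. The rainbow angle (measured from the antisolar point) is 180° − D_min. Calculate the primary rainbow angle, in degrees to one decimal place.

cos²i = (1.76624 − 1)/3 = 0.25541; i = arccos(0.50538) = 59.643°.
sin r = sin 59.643°/1.329 = 0.64928; r = 40.487°.
D_min = 2·59.643° − 4·40.487° + 180° = 137.337°.
Rainbow angle = 180° − D_min = 42.663°.

42.7°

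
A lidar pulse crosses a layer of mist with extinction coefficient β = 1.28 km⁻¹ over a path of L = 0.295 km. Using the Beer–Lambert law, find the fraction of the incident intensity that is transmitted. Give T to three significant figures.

τ = β·L = 1.28 × 0.295 = 0.3776.
T = exp(−0.3776) = 0.6855.

0.686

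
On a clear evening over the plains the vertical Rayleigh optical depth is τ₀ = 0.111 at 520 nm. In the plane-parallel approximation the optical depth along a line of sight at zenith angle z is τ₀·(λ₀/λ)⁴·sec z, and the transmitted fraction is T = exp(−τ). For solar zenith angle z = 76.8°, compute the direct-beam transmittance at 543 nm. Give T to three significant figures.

0.664

sec 76.8° = 4.3792.
τ = 0.111 × (520/543)⁴ × 4.3792 = 0.111 × 0.8410 × 4.3792 = 0.4088.
T = exp(−0.4088) = 0.6644.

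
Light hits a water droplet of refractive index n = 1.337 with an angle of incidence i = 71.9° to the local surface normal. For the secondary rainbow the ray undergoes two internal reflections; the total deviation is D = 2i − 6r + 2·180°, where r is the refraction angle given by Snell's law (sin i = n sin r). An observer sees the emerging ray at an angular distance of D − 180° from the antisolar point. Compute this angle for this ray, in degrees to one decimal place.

sin r = sin 71.9° / 1.337 = 0.9505/1.337 = 0.7109; r = 45.31°.
D = 2·71.9° − 6·45.31° + 2·180° = 143.80° − 271.86° + 360° = 231.94°.
Angle from antisolar point = D − 180° = 51.94°.

51.9°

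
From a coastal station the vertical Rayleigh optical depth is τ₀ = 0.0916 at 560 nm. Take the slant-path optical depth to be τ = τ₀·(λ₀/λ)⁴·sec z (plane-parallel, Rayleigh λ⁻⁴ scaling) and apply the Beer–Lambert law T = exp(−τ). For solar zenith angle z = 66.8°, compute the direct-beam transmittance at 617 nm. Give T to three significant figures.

sec 66.8° = 2.5384.
τ = 0.0916 × (560/617)⁴ × 2.5384 = 0.0916 × 0.6786 × 2.5384 = 0.1578.
T = exp(−0.1578) = 0.8540.

0.854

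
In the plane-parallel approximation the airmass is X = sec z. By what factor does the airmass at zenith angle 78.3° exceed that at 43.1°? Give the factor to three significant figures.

3.60

X(78.3°)/X(43.1°) = sec 78.3° / sec 43.1° = cos 43.1° / cos 78.3° = 0.7302/0.2028 = 3.6006.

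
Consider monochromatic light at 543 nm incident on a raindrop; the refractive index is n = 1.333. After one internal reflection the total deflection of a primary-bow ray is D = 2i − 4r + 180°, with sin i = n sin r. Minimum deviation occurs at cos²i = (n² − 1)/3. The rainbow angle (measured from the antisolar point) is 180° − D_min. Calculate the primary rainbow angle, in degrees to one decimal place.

42.1°

cos²i = (1.77689 − 1)/3 = 0.25896; i = arccos(0.50888) = 59.410°.
sin r = sin 59.410°/1.333 = 0.64579; r = 40.225°.
D_min = 2·59.410° − 4·40.225° + 180° = 137.922°.
Rainbow angle = 180° − D_min = 42.078°.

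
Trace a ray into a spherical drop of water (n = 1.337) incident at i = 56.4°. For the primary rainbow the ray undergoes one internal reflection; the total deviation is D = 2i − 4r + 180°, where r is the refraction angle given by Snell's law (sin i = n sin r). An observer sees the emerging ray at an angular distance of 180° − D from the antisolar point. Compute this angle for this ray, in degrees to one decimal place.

sin r = sin 56.4° / 1.337 = 0.8329/1.337 = 0.6230; r = 38.53°.
D = 2·56.4° − 4·38.53° + 180° = 112.80° − 154.14° + 180° = 138.66°.
Angle from antisolar point = 180° − D = 41.34°.

41.3°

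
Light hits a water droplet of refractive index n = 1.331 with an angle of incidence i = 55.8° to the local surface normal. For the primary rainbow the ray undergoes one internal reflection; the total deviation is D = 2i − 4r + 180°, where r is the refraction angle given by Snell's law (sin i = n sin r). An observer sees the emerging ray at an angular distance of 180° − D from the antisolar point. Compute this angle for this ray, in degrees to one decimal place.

42.1°

sin r = sin 55.8° / 1.331 = 0.8271/1.331 = 0.6214; r = 38.42°.
D = 2·55.8° − 4·38.42° + 180° = 111.60° − 153.67° + 180° = 137.93°.
Angle from antisolar point = 180° − D = 42.07°.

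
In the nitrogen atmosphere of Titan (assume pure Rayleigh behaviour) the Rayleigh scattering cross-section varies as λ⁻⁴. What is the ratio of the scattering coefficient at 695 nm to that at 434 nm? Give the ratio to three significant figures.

Rayleigh scattering ∝ λ⁻⁴, so the ratio of coefficients is the inverse fourth power of the wavelength ratio.
σ(695)/σ(434) = (434/695)⁴ = (0.6245)⁴ = 0.1521.

0.152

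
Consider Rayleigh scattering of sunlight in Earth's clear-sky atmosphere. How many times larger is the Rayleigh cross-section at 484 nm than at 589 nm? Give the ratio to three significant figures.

2.19

Rayleigh scattering ∝ λ⁻⁴, so the ratio of coefficients is the inverse fourth power of the wavelength ratio.
σ(484)/σ(589) = (589/484)⁴ = (1.2169)⁴ = 2.193.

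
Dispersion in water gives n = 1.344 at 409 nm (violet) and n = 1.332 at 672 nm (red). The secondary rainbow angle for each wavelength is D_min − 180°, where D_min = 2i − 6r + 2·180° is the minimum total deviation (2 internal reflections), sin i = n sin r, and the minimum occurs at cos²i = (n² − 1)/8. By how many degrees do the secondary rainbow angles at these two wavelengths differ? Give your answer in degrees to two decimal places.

At 409 nm (n = 1.344): cos²i = 0.10079 → i = 71.490°, r = 44.874°, D_min = 233.733°, rainbow angle = 53.733°.
At 672 nm (n = 1.332): cos²i = 0.09678 → i = 71.875°, r = 45.520°, D_min = 230.628°, rainbow angle = 50.628°.
Angular width = |53.733° − 50.628°| = 3.104°.

3.10°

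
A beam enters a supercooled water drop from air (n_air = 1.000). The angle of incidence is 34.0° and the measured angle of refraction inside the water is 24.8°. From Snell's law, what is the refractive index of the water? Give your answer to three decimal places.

n = sin θ_i / sin θ_r = sin 34.0° / sin 24.8° = 0.5592 / 0.4195 = 1.3332.

1.333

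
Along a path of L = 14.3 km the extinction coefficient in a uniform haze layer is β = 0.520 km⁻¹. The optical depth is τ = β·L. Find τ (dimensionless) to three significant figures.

τ = β·L = 0.520 × 14.3 = 7.4360.

7.44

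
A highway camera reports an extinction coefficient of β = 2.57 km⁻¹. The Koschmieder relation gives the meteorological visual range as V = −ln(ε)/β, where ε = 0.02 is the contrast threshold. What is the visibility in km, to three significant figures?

V = −ln(0.02) / 2.57 = 3.912 / 2.57 = 1.5222 km.

1.52 km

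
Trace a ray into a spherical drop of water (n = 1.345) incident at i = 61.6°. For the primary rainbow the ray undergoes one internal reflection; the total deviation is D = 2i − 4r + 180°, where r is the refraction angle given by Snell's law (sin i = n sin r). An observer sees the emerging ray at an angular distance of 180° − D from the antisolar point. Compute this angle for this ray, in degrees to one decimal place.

40.2°

sin r = sin 61.6° / 1.345 = 0.8796/1.345 = 0.6540; r = 40.84°.
D = 2·61.6° − 4·40.84° + 180° = 123.20° − 163.38° + 180° = 139.82°.
Angle from antisolar point = 180° − D = 40.18°.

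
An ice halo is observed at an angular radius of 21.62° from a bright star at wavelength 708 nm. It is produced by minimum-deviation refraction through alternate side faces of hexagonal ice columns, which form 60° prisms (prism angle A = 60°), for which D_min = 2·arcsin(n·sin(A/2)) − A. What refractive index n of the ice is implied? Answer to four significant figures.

1.307

Rearranging: n = sin((D_min + A)/2) / sin(A/2).
(D_min + A)/2 = (21.62° + 60°)/2 = 40.810°.
n = sin 40.810° / sin 30° = 0.6536 / 0.5000 = 1.3071.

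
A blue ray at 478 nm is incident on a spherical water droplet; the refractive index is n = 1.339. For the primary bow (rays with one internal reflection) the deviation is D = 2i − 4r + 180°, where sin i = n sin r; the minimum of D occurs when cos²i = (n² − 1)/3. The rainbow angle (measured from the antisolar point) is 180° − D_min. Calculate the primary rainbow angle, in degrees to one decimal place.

41.2°

cos²i = (1.79292 − 1)/3 = 0.26431; i = arccos(0.51411) = 59.062°.
sin r = sin 59.062°/1.339 = 0.64057; r = 39.834°.
D_min = 2·59.062° − 4·39.834° + 180° = 138.786°.
Rainbow angle = 180° − D_min = 41.214°.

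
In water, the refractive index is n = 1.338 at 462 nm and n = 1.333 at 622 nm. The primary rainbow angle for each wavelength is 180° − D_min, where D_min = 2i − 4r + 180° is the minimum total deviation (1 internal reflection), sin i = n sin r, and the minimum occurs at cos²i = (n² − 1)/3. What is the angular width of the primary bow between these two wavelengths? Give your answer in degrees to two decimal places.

At 462 nm (n = 1.338): cos²i = 0.26341 → i = 59.120°, r = 39.899°, D_min = 138.643°, rainbow angle = 41.357°.
At 622 nm (n = 1.333): cos²i = 0.25896 → i = 59.410°, r = 40.225°, D_min = 137.922°, rainbow angle = 42.078°.
Angular width = |41.357° − 42.078°| = 0.722°.

0.72°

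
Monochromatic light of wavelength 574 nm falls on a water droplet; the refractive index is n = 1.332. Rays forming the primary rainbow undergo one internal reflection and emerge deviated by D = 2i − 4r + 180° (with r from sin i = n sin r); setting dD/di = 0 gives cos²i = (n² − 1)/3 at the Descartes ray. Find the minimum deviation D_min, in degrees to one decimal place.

137.8°

cos²i = (1.77422 − 1)/3 = 0.25807; i = arccos(0.50801) = 59.469°.
sin r = sin 59.469°/1.332 = 0.64666; r = 40.290°.
D_min = 2·59.469° − 4·40.290° + 180° = 137.776°.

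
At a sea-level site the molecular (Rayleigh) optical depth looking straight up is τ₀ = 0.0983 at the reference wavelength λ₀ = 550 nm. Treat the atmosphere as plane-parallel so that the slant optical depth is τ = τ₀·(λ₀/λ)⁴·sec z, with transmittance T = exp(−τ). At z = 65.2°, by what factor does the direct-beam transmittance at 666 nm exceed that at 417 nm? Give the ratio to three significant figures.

1.82

Airmass: sec 65.2° = 2.3841.
τ(666 nm) = 0.0983 × (550/666)⁴ × 2.3841 = 0.0983 × 0.4651 × 2.3841 = 0.1090.
τ(417 nm) = 0.0983 × (550/417)⁴ × 2.3841 = 0.0983 × 3.0263 × 2.3841 = 0.7092.
T(666)/T(417) = exp(τ_B − τ_A) = exp(0.6002) = 1.8225.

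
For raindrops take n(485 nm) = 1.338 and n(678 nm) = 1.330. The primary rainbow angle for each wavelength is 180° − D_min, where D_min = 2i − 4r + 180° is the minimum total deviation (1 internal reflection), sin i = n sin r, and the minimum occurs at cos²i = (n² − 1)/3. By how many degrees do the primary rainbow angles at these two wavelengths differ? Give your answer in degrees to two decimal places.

1.16°

At 485 nm (n = 1.338): cos²i = 0.26341 → i = 59.120°, r = 39.899°, D_min = 138.643°, rainbow angle = 41.357°.
At 678 nm (n = 1.330): cos²i = 0.25630 → i = 59.585°, r = 40.422°, D_min = 137.484°, rainbow angle = 42.516°.
Angular width = |41.357° − 42.516°| = 1.160°.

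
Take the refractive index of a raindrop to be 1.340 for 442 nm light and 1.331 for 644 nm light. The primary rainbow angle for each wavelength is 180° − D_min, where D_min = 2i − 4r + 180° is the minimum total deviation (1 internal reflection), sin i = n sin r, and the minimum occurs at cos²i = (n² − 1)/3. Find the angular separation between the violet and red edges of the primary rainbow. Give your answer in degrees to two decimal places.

At 442 nm (n = 1.340): cos²i = 0.26520 → i = 59.004°, r = 39.770°, D_min = 138.929°, rainbow angle = 41.071°.
At 644 nm (n = 1.331): cos²i = 0.25719 → i = 59.527°, r = 40.356°, D_min = 137.630°, rainbow angle = 42.370°.
Angular width = |41.071° − 42.370°| = 1.299°.

1.30°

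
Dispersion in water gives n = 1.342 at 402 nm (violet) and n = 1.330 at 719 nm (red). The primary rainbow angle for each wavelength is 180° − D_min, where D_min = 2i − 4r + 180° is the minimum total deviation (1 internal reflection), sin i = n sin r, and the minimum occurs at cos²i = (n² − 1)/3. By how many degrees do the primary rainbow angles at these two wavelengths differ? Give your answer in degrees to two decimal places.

At 402 nm (n = 1.342): cos²i = 0.26699 → i = 58.888°, r = 39.641°, D_min = 139.213°, rainbow angle = 40.787°.
At 719 nm (n = 1.330): cos²i = 0.25630 → i = 59.585°, r = 40.422°, D_min = 137.484°, rainbow angle = 42.516°.
Angular width = |40.787° − 42.516°| = 1.729°.

1.73°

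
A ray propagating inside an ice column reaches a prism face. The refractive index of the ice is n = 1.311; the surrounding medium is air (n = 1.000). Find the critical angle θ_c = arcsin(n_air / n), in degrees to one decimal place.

sin θ_c = n_air / n = 1.000 / 1.311 = 0.7628.
θ_c = arcsin(0.7628) = 49.71°.

49.7°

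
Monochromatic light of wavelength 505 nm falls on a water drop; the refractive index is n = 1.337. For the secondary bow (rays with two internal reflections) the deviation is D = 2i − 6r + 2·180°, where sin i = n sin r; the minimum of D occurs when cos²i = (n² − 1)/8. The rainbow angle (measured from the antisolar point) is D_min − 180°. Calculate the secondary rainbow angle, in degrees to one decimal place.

cos²i = (1.78757 − 1)/8 = 0.09845; i = arccos(0.31376) = 71.714°.
sin r = sin 71.714°/1.337 = 0.71017; r = 45.249°.
D_min = 2·71.714° − 6·45.249° + 360° = 231.934°.
Rainbow angle = D_min − 180° = 51.934°.

51.9°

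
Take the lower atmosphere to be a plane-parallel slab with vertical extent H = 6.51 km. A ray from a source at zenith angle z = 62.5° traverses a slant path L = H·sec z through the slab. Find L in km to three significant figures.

14.1 km

sec z = 1/cos 62.5° = 2.1657.
L = 6.51 × 2.1657 = 14.099 km.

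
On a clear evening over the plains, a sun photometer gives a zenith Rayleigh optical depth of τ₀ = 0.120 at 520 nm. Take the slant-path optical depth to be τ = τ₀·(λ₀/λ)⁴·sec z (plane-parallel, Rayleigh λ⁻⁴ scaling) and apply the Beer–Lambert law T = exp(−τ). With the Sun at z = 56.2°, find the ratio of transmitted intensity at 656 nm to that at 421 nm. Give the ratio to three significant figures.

Airmass: sec 56.2° = 1.7976.
τ(656 nm) = 0.120 × (520/656)⁴ × 1.7976 = 0.120 × 0.3948 × 1.7976 = 0.0852.
τ(421 nm) = 0.120 × (520/421)⁴ × 1.7976 = 0.120 × 2.3275 × 1.7976 = 0.5021.
T(656)/T(421) = exp(τ_B − τ_A) = exp(0.4169) = 1.5172.

1.52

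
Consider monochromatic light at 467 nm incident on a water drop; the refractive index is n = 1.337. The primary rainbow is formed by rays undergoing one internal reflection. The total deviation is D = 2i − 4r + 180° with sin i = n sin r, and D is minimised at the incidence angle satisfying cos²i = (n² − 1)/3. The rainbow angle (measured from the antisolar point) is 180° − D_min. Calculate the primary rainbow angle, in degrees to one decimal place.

cos²i = (1.78757 − 1)/3 = 0.26252; i = arccos(0.51237) = 59.178°.
sin r = sin 59.178°/1.337 = 0.64231; r = 39.964°.
D_min = 2·59.178° − 4·39.964° + 180° = 138.500°.
Rainbow angle = 180° − D_min = 41.500°.

41.5°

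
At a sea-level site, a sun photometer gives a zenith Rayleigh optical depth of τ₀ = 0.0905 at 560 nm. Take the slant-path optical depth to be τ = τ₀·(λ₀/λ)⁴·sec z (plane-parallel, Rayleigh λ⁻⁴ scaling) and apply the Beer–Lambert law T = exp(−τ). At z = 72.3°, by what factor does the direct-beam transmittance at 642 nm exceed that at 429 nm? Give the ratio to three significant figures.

Airmass: sec 72.3° = 3.2891.
τ(642 nm) = 0.0905 × (560/642)⁴ × 3.2891 = 0.0905 × 0.5789 × 3.2891 = 0.1723.
τ(429 nm) = 0.0905 × (560/429)⁴ × 3.2891 = 0.0905 × 2.9035 × 3.2891 = 0.8643.
T(642)/T(429) = exp(τ_B − τ_A) = exp(0.6920) = 1.9976.

2.00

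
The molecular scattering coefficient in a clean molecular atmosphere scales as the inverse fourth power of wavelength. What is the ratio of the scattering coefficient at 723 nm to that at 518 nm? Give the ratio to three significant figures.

0.263

Rayleigh scattering ∝ λ⁻⁴, so the ratio of coefficients is the inverse fourth power of the wavelength ratio.
σ(723)/σ(518) = (518/723)⁴ = (0.7165)⁴ = 0.2635.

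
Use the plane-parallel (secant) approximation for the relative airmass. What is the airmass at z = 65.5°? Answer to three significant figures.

X = sec z = 1/cos 65.5° = 1/0.4147 = 2.4114.

2.41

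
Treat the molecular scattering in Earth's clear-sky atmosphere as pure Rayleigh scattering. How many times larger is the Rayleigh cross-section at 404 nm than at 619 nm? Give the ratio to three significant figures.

5.51

Rayleigh scattering ∝ λ⁻⁴, so the ratio of coefficients is the inverse fourth power of the wavelength ratio.
σ(404)/σ(619) = (619/404)⁴ = (1.5322)⁴ = 5.511.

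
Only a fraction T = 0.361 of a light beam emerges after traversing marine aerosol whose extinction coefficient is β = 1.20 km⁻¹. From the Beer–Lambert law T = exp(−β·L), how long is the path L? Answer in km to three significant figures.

0.849 km

Beer–Lambert: T = exp(−βL) ⇒ L = −ln(T)/β = −ln(0.361)/1.20 = 1.0189/1.20 = 0.8491 km.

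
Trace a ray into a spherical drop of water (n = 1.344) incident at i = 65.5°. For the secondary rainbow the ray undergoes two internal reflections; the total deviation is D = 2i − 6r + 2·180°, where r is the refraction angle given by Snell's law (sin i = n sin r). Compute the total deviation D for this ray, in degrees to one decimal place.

sin r = sin 65.5° / 1.344 = 0.9100/1.344 = 0.6771; r = 42.61°.
D = 2·65.5° − 6·42.61° + 2·180° = 131.00° − 255.68° + 360° = 235.32°.

235.3°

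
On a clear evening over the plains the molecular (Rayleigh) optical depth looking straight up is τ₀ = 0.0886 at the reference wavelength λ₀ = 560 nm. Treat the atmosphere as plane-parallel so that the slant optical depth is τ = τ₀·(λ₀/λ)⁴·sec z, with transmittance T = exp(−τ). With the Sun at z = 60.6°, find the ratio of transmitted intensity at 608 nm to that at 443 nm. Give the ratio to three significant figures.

Airmass: sec 60.6° = 2.0371.
τ(608 nm) = 0.0886 × (560/608)⁴ × 2.0371 = 0.0886 × 0.7197 × 2.0371 = 0.1299.
τ(443 nm) = 0.0886 × (560/443)⁴ × 2.0371 = 0.0886 × 2.5535 × 2.0371 = 0.4609.
T(608)/T(443) = exp(τ_B − τ_A) = exp(0.3310) = 1.3923.

1.39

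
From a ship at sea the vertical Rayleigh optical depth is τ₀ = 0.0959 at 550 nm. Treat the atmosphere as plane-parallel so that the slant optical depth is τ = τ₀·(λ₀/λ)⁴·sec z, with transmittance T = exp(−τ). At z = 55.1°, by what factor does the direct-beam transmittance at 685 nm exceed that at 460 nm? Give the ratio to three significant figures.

Airmass: sec 55.1° = 1.7478.
τ(685 nm) = 0.0959 × (550/685)⁴ × 1.7478 = 0.0959 × 0.4156 × 1.7478 = 0.0697.
τ(460 nm) = 0.0959 × (550/460)⁴ × 1.7478 = 0.0959 × 2.0437 × 1.7478 = 0.3426.
T(685)/T(460) = exp(τ_B − τ_A) = exp(0.2729) = 1.3138.

1.31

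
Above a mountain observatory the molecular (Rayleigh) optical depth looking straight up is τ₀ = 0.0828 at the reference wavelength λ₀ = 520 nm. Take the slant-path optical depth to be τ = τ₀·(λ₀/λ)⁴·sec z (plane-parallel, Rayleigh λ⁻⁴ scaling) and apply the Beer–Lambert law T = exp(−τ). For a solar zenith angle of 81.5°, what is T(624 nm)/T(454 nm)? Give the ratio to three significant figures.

2.00

Airmass: sec 81.5° = 6.7655.
τ(624 nm) = 0.0828 × (520/624)⁴ × 6.7655 = 0.0828 × 0.4823 × 6.7655 = 0.2701.
τ(454 nm) = 0.0828 × (520/454)⁴ × 6.7655 = 0.0828 × 1.7210 × 6.7655 = 0.9641.
T(624)/T(454) = exp(τ_B − τ_A) = exp(0.6939) = 2.0016.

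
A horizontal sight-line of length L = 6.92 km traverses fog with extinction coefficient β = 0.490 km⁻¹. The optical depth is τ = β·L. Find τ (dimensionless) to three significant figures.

τ = β·L = 0.490 × 6.92 = 3.3908.

3.39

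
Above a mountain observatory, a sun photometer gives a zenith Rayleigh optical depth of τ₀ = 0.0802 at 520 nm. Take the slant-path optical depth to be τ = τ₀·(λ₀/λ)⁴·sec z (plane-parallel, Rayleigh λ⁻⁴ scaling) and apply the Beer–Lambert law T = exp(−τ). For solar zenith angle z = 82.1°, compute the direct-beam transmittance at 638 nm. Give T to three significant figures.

sec 82.1° = 7.2757.
τ = 0.0802 × (520/638)⁴ × 7.2757 = 0.0802 × 0.4413 × 7.2757 = 0.2575.
T = exp(−0.2575) = 0.7730.

0.773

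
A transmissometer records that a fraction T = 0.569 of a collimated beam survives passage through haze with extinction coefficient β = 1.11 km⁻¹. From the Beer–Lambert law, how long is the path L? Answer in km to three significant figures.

0.508 km

Beer–Lambert: T = exp(−βL) ⇒ L = −ln(T)/β = −ln(0.569)/1.11 = 0.5639/1.11 = 0.508 km.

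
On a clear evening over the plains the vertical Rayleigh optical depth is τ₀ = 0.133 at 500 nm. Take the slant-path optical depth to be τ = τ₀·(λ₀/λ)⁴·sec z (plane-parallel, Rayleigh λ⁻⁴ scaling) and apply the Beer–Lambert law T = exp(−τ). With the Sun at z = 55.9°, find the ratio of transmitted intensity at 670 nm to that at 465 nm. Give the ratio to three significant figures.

1.28

Airmass: sec 55.9° = 1.7837.
τ(670 nm) = 0.133 × (500/670)⁴ × 1.7837 = 0.133 × 0.3102 × 1.7837 = 0.0736.
τ(465 nm) = 0.133 × (500/465)⁴ × 1.7837 = 0.133 × 1.3368 × 1.7837 = 0.3171.
T(670)/T(465) = exp(τ_B − τ_A) = exp(0.2436) = 1.2758.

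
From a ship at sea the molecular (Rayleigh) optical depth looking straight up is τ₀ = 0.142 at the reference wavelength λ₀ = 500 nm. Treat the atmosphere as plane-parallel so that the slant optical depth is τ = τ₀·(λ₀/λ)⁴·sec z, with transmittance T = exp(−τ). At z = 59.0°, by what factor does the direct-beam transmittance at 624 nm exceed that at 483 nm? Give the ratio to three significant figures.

Airmass: sec 59.0° = 1.9416.
τ(624 nm) = 0.142 × (500/624)⁴ × 1.9416 = 0.142 × 0.4122 × 1.9416 = 0.1137.
τ(483 nm) = 0.142 × (500/483)⁴ × 1.9416 = 0.142 × 1.1484 × 1.9416 = 0.3166.
T(624)/T(483) = exp(τ_B − τ_A) = exp(0.2030) = 1.2250.

1.23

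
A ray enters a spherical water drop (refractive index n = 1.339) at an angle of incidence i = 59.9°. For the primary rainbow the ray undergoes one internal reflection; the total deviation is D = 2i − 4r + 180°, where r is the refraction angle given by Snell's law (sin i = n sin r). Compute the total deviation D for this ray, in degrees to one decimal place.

138.8°

sin r = sin 59.9° / 1.339 = 0.8652/1.339 = 0.6461; r = 40.25°.
D = 2·59.9° − 4·40.25° + 180° = 119.80° − 161.00° + 180° = 138.80°.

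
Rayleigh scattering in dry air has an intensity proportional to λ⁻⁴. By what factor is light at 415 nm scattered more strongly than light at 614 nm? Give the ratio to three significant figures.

4.79

Rayleigh scattering ∝ λ⁻⁴, so the ratio of coefficients is the inverse fourth power of the wavelength ratio.
σ(415)/σ(614) = (614/415)⁴ = (1.4795)⁴ = 4.792.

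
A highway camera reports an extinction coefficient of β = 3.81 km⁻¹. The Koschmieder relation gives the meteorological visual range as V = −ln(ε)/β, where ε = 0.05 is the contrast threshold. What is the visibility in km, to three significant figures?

V = −ln(0.05) / 3.81 = 2.996 / 3.81 = 0.7863 km.

0.786 km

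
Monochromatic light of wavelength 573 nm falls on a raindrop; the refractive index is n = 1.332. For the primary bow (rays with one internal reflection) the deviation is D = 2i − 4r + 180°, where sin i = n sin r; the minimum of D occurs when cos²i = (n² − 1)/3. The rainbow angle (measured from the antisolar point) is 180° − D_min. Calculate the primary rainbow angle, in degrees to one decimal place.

42.2°

cos²i = (1.77422 − 1)/3 = 0.25807; i = arccos(0.50801) = 59.469°.
sin r = sin 59.469°/1.332 = 0.64666; r = 40.290°.
D_min = 2·59.469° − 4·40.290° + 180° = 137.776°.
Rainbow angle = 180° − D_min = 42.224°.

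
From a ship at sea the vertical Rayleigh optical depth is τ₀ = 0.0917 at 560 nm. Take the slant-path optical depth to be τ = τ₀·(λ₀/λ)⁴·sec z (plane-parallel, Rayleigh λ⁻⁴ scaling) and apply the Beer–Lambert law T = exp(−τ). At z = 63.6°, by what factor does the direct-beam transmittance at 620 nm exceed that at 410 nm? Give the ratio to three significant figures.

1.79

Airmass: sec 63.6° = 2.2490.
τ(620 nm) = 0.0917 × (560/620)⁴ × 2.2490 = 0.0917 × 0.6656 × 2.2490 = 0.1373.
τ(410 nm) = 0.0917 × (560/410)⁴ × 2.2490 = 0.0917 × 3.4803 × 2.2490 = 0.7178.
T(620)/T(410) = exp(τ_B − τ_A) = exp(0.5805) = 1.7869.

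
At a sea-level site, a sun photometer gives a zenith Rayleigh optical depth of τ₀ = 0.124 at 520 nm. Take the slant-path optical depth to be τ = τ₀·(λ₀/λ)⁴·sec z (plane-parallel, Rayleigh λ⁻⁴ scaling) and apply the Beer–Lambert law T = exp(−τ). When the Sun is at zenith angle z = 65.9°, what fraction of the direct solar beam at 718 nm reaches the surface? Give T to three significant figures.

0.920

sec 65.9° = 2.4490.
τ = 0.124 × (520/718)⁴ × 2.4490 = 0.124 × 0.2751 × 2.4490 = 0.0835.
T = exp(−0.0835) = 0.9198.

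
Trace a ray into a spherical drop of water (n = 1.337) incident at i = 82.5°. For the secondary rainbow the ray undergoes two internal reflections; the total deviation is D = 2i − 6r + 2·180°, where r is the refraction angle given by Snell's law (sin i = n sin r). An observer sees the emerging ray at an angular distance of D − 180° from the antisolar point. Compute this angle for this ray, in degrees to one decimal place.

sin r = sin 82.5° / 1.337 = 0.9914/1.337 = 0.7415; r = 47.86°.
D = 2·82.5° − 6·47.86° + 2·180° = 165.00° − 287.18° + 360° = 237.82°.
Angle from antisolar point = D − 180° = 57.82°.

57.8°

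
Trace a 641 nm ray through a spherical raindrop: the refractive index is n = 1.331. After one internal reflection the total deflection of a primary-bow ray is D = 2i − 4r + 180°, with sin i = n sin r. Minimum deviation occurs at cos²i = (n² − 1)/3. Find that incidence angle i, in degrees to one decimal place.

cos²i = (1.331² − 1)/3 = (1.77156 − 1)/3 = 0.25719.
cos i = 0.50714, so i = 59.527°.

59.5°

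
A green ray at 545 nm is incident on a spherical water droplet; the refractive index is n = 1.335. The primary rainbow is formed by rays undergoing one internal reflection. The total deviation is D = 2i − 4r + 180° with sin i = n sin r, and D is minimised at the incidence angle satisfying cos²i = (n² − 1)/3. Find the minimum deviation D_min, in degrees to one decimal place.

138.2°

cos²i = (1.78222 − 1)/3 = 0.26074; i = arccos(0.51063) = 59.294°.
sin r = sin 59.294°/1.335 = 0.64405; r = 40.094°.
D_min = 2·59.294° − 4·40.094° + 180° = 138.212°.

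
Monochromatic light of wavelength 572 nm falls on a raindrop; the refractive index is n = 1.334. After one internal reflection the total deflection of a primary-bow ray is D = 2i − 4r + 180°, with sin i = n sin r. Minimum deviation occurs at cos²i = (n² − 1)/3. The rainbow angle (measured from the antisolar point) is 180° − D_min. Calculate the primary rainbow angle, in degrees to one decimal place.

41.9°

cos²i = (1.77956 − 1)/3 = 0.25985; i = arccos(0.50976) = 59.352°.
sin r = sin 59.352°/1.334 = 0.64492; r = 40.159°.
D_min = 2·59.352° − 4·40.159° + 180° = 138.067°.
Rainbow angle = 180° − D_min = 41.933°.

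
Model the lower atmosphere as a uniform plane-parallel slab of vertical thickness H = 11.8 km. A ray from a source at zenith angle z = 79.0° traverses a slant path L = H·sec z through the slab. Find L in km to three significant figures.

sec z = 1/cos 79.0° = 5.2408.
L = 11.8 × 5.2408 = 61.842 km.

61.8 km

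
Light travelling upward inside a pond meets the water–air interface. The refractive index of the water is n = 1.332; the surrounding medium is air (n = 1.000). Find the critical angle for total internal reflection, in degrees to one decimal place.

sin θ_c = n_air / n = 1.000 / 1.332 = 0.7508.
θ_c = arcsin(0.7508) = 48.66°.

48.7°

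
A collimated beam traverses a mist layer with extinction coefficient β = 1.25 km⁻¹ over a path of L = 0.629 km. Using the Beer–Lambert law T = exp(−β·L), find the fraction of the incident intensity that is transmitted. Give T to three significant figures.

0.456

τ = β·L = 1.25 × 0.629 = 0.7863.
T = exp(−0.7863) = 0.4555.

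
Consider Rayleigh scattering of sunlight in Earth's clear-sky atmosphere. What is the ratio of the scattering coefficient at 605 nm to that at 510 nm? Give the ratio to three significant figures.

Rayleigh scattering ∝ λ⁻⁴, so the ratio of coefficients is the inverse fourth power of the wavelength ratio.
σ(605)/σ(510) = (510/605)⁴ = (0.8430)⁴ = 0.505.

0.505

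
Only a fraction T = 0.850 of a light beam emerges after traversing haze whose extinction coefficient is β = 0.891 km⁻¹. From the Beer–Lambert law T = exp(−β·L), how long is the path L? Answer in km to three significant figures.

0.182 km

Beer–Lambert: T = exp(−βL) ⇒ L = −ln(T)/β = −ln(0.850)/0.891 = 0.1625/0.891 = 0.1824 km.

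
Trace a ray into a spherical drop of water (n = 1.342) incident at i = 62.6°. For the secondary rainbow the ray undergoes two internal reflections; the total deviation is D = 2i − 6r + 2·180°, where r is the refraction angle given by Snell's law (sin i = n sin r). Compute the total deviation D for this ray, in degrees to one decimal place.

236.7°

sin r = sin 62.6° / 1.342 = 0.8878/1.342 = 0.6616; r = 41.42°.
D = 2·62.6° − 6·41.42° + 2·180° = 125.20° − 248.51° + 360° = 236.69°.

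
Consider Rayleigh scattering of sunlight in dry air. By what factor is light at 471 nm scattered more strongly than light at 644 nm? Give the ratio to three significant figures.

Rayleigh scattering ∝ λ⁻⁴, so the ratio of coefficients is the inverse fourth power of the wavelength ratio.
σ(471)/σ(644) = (644/471)⁴ = (1.3673)⁴ = 3.495.

3.50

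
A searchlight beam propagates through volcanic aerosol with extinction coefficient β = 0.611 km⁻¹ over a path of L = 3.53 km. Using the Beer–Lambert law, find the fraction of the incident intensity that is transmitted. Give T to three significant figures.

0.116

τ = β·L = 0.611 × 3.53 = 2.1568.
T = exp(−2.1568) = 0.1157.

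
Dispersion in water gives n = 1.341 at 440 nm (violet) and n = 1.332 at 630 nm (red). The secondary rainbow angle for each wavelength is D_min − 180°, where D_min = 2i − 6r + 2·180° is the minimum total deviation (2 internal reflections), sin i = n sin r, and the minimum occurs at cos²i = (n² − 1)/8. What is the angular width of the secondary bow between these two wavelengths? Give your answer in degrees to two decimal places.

2.34°

At 440 nm (n = 1.341): cos²i = 0.09979 → i = 71.586°, r = 45.034°, D_min = 232.966°, rainbow angle = 52.966°.
At 630 nm (n = 1.332): cos²i = 0.09678 → i = 71.875°, r = 45.520°, D_min = 230.628°, rainbow angle = 50.628°.
Angular width = |52.966° − 50.628°| = 2.337°.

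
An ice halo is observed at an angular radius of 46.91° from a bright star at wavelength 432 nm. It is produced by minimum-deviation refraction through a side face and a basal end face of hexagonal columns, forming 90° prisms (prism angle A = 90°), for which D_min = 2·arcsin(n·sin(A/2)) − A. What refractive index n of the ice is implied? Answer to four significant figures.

Rearranging: n = sin((D_min + A)/2) / sin(A/2).
(D_min + A)/2 = (46.91° + 90°)/2 = 68.455°.
n = sin 68.455° / sin 45° = 0.9301 / 0.7071 = 1.3154.

1.315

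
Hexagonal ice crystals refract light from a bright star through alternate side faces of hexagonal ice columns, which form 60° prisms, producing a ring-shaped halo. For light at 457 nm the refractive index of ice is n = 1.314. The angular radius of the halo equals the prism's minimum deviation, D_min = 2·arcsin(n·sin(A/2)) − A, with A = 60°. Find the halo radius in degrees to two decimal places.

n·sin(A/2) = 1.314 × sin 30° = 1.314 × 0.5000 = 0.6570.
D_min = 2·arcsin(0.6570) − 60° = 2 × 41.071° − 60° = 22.143°.

22.14°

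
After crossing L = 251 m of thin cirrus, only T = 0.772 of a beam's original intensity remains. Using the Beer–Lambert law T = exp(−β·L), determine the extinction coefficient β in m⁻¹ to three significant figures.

0.00103 m⁻¹

Beer–Lambert: T = exp(−βL) ⇒ β = −ln(T)/L = −ln(0.772)/251 = 0.2588/251 = 0.001031 m⁻¹.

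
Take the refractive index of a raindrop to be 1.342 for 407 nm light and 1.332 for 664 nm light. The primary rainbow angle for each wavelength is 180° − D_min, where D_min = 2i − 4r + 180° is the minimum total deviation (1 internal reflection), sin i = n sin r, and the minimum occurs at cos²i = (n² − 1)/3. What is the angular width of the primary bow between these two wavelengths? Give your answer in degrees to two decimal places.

At 407 nm (n = 1.342): cos²i = 0.26699 → i = 58.888°, r = 39.641°, D_min = 139.213°, rainbow angle = 40.787°.
At 664 nm (n = 1.332): cos²i = 0.25807 → i = 59.469°, r = 40.290°, D_min = 137.776°, rainbow angle = 42.224°.
Angular width = |40.787° − 42.224°| = 1.437°.

1.44°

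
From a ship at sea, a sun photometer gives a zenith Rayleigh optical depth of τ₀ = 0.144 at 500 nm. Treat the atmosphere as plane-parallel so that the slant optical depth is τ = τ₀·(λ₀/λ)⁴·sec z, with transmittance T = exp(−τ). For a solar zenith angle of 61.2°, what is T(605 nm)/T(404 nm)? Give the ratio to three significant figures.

Airmass: sec 61.2° = 2.0757.
τ(605 nm) = 0.144 × (500/605)⁴ × 2.0757 = 0.144 × 0.4665 × 2.0757 = 0.1394.
τ(404 nm) = 0.144 × (500/404)⁴ × 2.0757 = 0.144 × 2.3461 × 2.0757 = 0.7013.
T(605)/T(404) = exp(τ_B − τ_A) = exp(0.5618) = 1.7539.

1.75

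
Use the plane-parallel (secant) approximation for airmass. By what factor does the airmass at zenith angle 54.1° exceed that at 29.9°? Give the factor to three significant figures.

1.48

X(54.1°)/X(29.9°) = sec 54.1° / sec 29.9° = cos 29.9° / cos 54.1° = 0.8669/0.5864 = 1.4784.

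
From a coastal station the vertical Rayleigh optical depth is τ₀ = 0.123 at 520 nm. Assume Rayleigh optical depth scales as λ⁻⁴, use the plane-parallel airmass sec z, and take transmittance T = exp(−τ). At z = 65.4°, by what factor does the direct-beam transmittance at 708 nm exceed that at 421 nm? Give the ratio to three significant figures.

Airmass: sec 65.4° = 2.4022.
τ(708 nm) = 0.123 × (520/708)⁴ × 2.4022 = 0.123 × 0.2910 × 2.4022 = 0.0860.
τ(421 nm) = 0.123 × (520/421)⁴ × 2.4022 = 0.123 × 2.3275 × 2.4022 = 0.6877.
T(708)/T(421) = exp(τ_B − τ_A) = exp(0.6017) = 1.8253.

1.83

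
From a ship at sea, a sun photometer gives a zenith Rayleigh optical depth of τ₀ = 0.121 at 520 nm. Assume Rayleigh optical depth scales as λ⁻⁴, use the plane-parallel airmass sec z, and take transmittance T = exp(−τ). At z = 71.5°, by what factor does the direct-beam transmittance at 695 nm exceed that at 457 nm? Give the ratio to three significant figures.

Airmass: sec 71.5° = 3.1515.
τ(695 nm) = 0.121 × (520/695)⁴ × 3.1515 = 0.121 × 0.3134 × 3.1515 = 0.1195.
τ(457 nm) = 0.121 × (520/457)⁴ × 3.1515 = 0.121 × 1.6763 × 3.1515 = 0.6392.
T(695)/T(457) = exp(τ_B − τ_A) = exp(0.5197) = 1.6816.

1.68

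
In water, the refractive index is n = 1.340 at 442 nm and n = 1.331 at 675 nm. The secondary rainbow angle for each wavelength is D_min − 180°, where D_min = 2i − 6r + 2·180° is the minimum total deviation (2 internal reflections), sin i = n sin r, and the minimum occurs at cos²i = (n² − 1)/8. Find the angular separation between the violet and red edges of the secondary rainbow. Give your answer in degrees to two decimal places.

2.34°

At 442 nm (n = 1.340): cos²i = 0.09945 → i = 71.618°, r = 45.088°, D_min = 232.709°, rainbow angle = 52.709°.
At 675 nm (n = 1.331): cos²i = 0.09645 → i = 71.907°, r = 45.575°, D_min = 230.365°, rainbow angle = 50.365°.
Angular width = |52.709° − 50.365°| = 2.344°.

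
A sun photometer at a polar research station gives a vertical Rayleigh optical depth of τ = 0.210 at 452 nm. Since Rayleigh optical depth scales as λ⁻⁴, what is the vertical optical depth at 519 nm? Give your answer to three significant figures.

τ(519 nm) = τ(452 nm) × (452/519)⁴ = 0.210 × (0.8709)⁴ = 0.210 × 0.5753 = 0.1208.

0.121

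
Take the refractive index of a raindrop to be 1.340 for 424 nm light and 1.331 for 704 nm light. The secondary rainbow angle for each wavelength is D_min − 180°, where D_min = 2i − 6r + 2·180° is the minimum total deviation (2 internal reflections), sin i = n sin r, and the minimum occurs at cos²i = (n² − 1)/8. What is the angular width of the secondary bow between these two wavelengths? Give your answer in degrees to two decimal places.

At 424 nm (n = 1.340): cos²i = 0.09945 → i = 71.618°, r = 45.088°, D_min = 232.709°, rainbow angle = 52.709°.
At 704 nm (n = 1.331): cos²i = 0.09645 → i = 71.907°, r = 45.575°, D_min = 230.365°, rainbow angle = 50.365°.
Angular width = |52.709° − 50.365°| = 2.344°.

2.34°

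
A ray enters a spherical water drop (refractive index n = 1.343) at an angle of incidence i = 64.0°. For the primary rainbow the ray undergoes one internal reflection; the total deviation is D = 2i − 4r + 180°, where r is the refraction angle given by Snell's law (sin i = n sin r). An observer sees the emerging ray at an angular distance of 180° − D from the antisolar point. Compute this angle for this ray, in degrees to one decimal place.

40.0°

sin r = sin 64.0° / 1.343 = 0.8988/1.343 = 0.6692; r = 42.01°.
D = 2·64.0° − 4·42.01° + 180° = 128.00° − 168.03° + 180° = 139.97°.
Angle from antisolar point = 180° − D = 40.03°.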